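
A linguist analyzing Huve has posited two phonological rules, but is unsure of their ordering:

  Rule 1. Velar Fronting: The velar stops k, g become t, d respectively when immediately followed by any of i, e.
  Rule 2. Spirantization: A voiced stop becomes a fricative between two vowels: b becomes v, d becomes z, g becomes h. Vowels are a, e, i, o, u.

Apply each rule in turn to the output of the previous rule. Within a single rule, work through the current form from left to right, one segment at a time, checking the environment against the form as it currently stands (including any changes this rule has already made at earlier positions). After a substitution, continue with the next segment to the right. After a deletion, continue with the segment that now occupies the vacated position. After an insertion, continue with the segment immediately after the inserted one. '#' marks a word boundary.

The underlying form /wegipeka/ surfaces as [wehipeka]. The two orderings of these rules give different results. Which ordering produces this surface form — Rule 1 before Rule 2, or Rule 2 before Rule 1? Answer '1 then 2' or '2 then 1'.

2 then 1

Order 1 then 2:
  1 Velar Fronting: [wegipeka] → [wedipeka]
  2 Spirantization: [wedipeka] → [wezipeka]
  result: [wezipeka]
Order 2 then 1:
  2 Spirantization: [wegipeka] → [wehipeka]
  1 Velar Fronting: no change — [wehipeka]
  result: [wehipeka]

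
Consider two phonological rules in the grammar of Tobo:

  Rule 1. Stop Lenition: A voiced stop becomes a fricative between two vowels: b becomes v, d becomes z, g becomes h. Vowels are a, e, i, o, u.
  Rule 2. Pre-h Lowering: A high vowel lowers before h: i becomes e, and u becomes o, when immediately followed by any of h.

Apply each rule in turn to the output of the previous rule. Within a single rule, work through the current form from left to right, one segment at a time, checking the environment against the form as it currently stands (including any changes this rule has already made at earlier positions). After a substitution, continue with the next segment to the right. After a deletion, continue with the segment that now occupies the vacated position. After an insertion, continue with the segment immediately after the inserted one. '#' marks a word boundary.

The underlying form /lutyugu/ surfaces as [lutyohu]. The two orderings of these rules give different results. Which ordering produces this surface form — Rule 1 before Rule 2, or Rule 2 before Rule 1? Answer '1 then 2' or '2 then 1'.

1 then 2

Order 1 then 2:
  1 Stop Lenition: [lutyugu] → [lutyuhu]
  2 Pre-h Lowering: [lutyuhu] → [lutyohu]
  result: [lutyohu]
Order 2 then 1:
  2 Pre-h Lowering: no change — [lutyugu]
  1 Stop Lenition: [lutyugu] → [lutyuhu]
  result: [lutyuhu]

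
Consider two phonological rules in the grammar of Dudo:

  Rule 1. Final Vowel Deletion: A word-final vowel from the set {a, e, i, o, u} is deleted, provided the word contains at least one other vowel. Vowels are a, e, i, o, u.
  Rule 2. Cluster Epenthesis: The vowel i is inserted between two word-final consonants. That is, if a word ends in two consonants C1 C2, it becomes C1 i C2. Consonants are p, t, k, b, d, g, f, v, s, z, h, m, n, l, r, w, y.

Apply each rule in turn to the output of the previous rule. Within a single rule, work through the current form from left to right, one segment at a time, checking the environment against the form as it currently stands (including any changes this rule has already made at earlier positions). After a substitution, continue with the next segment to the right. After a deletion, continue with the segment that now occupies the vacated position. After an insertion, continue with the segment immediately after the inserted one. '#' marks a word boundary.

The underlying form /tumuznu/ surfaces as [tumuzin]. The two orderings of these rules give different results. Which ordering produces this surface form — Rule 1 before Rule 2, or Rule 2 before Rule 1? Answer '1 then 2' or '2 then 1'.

Order 1 then 2:
  1 Final Vowel Deletion: [tumuznu] → [tumuzn]
  2 Cluster Epenthesis: [tumuzn] → [tumuzin]
  result: [tumuzin]
Order 2 then 1:
  2 Cluster Epenthesis: no change — [tumuznu]
  1 Final Vowel Deletion: [tumuznu] → [tumuzn]
  result: [tumuzn]

1 then 2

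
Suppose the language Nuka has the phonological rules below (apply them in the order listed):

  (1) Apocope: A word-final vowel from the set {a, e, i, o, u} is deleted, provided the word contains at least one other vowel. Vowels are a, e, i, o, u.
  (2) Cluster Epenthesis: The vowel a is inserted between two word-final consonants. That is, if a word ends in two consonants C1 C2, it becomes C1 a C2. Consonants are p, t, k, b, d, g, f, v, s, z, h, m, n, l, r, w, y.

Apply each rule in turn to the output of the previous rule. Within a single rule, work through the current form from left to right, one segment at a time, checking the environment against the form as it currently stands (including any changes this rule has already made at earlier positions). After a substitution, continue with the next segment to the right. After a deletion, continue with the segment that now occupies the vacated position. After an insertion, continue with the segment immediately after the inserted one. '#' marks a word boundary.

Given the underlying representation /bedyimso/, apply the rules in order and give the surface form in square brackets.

(1) Apocope: [bedyimso] → [bedyims]
(2) Cluster Epenthesis: [bedyims] → [bedyimas]

[bedyimas]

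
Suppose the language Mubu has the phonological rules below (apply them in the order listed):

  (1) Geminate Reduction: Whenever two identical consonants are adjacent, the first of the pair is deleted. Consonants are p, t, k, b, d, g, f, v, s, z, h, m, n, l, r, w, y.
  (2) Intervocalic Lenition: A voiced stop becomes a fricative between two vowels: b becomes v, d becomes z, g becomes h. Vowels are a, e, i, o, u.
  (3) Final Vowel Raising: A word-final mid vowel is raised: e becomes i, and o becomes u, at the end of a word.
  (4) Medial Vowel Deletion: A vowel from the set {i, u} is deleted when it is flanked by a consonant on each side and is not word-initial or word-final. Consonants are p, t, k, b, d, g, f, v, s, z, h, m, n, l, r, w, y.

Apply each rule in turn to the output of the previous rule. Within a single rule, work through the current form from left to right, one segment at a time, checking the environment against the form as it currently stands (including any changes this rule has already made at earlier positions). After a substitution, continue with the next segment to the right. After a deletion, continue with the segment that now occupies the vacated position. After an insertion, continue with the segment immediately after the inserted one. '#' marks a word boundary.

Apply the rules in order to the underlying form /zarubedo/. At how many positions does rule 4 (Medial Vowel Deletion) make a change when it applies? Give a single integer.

(1) Geminate Reduction: no change — [zarubedo]
(2) Intervocalic Lenition: [zarubedo] → [zaruvezo]
(3) Final Vowel Raising: [zaruvezo] → [zaruvezu]
(4) Medial Vowel Deletion: [zaruvezu] → [zarvezu]
Rule 4 changed 1 position(s).

1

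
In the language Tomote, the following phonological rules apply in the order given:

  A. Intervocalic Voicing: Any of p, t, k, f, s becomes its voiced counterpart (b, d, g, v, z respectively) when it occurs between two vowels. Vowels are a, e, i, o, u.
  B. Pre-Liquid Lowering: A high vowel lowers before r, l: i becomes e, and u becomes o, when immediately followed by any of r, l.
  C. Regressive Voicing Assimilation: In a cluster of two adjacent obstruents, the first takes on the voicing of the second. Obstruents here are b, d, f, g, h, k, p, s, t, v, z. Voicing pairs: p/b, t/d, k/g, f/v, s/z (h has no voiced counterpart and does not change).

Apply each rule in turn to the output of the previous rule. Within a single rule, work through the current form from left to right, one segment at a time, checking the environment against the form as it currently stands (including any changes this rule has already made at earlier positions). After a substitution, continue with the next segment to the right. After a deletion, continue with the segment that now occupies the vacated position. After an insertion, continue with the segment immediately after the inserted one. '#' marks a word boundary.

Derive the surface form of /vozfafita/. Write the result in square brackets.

[vosfavida]

A Intervocalic Voicing: [vozfafita] → [vozfavida]
B Pre-Liquid Lowering: no change — [vozfavida]
C Regressive Voicing Assimilation: [vozfavida] → [vosfavida]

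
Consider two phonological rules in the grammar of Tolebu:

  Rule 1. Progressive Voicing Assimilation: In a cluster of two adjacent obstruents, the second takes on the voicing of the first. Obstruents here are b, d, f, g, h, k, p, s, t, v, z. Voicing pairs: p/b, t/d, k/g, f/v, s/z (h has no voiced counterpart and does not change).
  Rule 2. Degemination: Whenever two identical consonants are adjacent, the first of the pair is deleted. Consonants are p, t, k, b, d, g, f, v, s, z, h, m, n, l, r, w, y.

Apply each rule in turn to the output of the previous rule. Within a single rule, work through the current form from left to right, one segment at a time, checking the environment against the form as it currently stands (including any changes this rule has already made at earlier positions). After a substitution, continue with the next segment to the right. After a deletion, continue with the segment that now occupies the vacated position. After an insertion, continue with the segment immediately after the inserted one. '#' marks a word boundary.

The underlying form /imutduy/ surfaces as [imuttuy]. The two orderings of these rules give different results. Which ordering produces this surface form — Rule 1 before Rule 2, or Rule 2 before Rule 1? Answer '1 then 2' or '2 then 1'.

Order 1 then 2:
  1 Progressive Voicing Assimilation: [imutduy] → [imuttuy]
  2 Degemination: [imuttuy] → [imutuy]
  result: [imutuy]
Order 2 then 1:
  2 Degemination: no change — [imutduy]
  1 Progressive Voicing Assimilation: [imutduy] → [imuttuy]
  result: [imuttuy]

2 then 1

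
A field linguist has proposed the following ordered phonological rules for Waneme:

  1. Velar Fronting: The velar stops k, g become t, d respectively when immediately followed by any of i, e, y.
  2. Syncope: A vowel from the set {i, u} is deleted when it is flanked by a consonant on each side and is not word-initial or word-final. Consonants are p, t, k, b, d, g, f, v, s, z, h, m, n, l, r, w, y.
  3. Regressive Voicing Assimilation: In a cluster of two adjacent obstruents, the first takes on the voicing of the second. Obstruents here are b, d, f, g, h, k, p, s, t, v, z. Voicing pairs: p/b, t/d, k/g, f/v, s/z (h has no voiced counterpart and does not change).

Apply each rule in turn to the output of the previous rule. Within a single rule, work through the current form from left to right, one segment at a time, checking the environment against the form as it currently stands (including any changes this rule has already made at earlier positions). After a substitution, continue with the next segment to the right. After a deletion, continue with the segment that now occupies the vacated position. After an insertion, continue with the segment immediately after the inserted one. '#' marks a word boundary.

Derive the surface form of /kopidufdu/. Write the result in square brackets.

[kobtvdu]

1 Velar Fronting: no change — [kopidufdu]
2 Syncope: [kopidufdu] → [kopdfdu]
3 Regressive Voicing Assimilation: [kopdfdu] → [kobtvdu]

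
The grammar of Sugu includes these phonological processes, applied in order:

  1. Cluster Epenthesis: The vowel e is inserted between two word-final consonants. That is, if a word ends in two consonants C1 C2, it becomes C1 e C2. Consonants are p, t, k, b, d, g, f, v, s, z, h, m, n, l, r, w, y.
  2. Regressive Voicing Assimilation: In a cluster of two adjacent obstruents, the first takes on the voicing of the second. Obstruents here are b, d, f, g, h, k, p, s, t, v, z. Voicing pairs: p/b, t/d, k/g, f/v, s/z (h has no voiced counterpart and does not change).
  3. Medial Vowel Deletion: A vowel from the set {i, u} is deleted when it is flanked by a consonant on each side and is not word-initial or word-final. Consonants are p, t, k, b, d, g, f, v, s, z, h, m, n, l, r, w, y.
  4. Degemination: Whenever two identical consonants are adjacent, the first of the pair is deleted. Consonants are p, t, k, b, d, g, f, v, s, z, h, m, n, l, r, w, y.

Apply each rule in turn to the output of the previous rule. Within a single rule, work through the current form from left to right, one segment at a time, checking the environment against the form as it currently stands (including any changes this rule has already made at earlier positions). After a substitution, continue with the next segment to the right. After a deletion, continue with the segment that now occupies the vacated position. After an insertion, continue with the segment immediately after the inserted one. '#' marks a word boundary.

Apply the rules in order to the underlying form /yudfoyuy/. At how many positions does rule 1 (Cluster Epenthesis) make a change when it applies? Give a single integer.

1 Cluster Epenthesis: no change — [yudfoyuy]
2 Regressive Voicing Assimilation: [yudfoyuy] → [yutfoyuy]
3 Medial Vowel Deletion: [yutfoyuy] → [ytfoyy]
4 Degemination: [ytfoyy] → [ytfoy]
Rule 1 changed 0 position(s).

0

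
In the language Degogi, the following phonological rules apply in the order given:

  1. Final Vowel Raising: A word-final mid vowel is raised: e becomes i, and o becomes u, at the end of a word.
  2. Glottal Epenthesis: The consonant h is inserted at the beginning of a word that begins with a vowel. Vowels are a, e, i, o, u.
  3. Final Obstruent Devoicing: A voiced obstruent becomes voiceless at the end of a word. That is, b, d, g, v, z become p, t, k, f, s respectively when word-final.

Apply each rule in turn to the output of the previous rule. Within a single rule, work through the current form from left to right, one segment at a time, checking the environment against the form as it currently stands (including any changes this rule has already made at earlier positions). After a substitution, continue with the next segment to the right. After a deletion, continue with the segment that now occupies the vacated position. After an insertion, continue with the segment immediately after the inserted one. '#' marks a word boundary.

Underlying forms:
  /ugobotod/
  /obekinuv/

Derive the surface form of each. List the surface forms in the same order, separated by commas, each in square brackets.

/ugobotod/:
  1 Final Vowel Raising: no change — [ugobotod]
  2 Glottal Epenthesis: [ugobotod] → [hugobotod]
  3 Final Obstruent Devoicing: [hugobotod] → [hugobotot]
/obekinuv/:
  1 Final Vowel Raising: no change — [obekinuv]
  2 Glottal Epenthesis: [obekinuv] → [hobekinuv]
  3 Final Obstruent Devoicing: [hobekinuv] → [hobekinuf]

[hugobotot], [hobekinuf]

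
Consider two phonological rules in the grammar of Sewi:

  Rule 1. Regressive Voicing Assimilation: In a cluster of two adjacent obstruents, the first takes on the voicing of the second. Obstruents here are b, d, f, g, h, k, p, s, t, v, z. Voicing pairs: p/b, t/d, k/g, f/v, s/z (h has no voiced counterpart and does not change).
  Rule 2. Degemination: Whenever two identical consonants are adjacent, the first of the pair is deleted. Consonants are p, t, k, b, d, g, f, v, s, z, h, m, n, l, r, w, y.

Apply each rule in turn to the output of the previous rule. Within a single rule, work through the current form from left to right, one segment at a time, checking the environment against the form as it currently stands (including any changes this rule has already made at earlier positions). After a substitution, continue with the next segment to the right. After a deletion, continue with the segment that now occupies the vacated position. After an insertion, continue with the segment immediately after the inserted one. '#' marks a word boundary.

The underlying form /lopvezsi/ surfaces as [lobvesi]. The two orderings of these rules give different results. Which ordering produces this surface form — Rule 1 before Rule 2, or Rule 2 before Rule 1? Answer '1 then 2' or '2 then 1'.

Order 1 then 2:
  1 Regressive Voicing Assimilation: [lopvezsi] → [lobvessi]
  2 Degemination: [lobvessi] → [lobvesi]
  result: [lobvesi]
Order 2 then 1:
  2 Degemination: no change — [lopvezsi]
  1 Regressive Voicing Assimilation: [lopvezsi] → [lobvessi]
  result: [lobvessi]

1 then 2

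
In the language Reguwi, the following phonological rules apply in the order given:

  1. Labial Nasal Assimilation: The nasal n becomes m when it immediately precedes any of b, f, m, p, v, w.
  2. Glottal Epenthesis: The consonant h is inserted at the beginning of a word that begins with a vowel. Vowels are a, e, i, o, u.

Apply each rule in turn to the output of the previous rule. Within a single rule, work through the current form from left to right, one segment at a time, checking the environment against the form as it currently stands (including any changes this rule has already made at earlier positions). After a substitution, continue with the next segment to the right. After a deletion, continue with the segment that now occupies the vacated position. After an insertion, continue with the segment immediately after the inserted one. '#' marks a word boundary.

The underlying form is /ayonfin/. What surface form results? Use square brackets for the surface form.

1 Labial Nasal Assimilation: [ayonfin] → [ayomfin]
2 Glottal Epenthesis: [ayomfin] → [hayomfin]

[hayomfin]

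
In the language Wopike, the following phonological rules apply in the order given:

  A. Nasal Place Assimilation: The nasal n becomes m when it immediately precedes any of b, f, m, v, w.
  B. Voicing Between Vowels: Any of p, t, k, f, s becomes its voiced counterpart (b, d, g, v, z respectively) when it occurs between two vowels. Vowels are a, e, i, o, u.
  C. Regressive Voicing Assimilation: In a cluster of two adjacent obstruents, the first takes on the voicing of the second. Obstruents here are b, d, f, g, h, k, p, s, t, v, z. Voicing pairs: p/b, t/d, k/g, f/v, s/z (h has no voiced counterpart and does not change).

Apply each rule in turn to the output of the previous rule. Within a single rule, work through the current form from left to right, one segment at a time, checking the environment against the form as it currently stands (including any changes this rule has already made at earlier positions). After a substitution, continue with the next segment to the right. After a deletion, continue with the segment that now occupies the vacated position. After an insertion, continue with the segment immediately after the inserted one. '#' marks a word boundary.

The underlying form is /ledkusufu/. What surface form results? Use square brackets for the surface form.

A Nasal Place Assimilation: no change — [ledkusufu]
B Voicing Between Vowels: [ledkusufu] → [ledkuzuvu]
C Regressive Voicing Assimilation: [ledkuzuvu] → [letkuzuvu]

[letkuzuvu]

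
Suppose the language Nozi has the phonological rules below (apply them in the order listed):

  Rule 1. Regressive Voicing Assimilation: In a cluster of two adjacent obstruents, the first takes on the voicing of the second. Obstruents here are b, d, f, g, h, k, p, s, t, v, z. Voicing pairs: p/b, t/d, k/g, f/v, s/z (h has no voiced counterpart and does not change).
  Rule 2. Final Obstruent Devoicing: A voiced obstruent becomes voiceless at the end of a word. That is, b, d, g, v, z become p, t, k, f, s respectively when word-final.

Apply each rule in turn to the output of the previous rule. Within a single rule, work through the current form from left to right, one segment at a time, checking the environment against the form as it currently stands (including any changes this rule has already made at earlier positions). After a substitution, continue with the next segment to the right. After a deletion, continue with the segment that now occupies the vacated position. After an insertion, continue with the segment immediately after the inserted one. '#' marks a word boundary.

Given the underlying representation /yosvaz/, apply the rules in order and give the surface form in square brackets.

Rule 1 Regressive Voicing Assimilation: [yosvaz] → [yozvaz]
Rule 2 Final Obstruent Devoicing: [yozvaz] → [yozvas]

[yozvas]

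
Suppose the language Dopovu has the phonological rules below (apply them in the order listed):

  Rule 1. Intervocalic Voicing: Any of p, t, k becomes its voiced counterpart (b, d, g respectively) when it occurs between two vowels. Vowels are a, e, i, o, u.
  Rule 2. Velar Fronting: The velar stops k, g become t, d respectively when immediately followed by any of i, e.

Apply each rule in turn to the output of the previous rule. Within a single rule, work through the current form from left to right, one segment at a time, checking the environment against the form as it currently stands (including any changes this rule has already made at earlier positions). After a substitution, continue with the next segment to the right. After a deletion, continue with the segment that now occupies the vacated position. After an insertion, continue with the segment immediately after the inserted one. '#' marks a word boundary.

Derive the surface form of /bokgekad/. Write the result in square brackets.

Rule 1 Intervocalic Voicing: [bokgekad] → [bokgegad]
Rule 2 Velar Fronting: [bokgegad] → [bokdegad]

[bokdegad]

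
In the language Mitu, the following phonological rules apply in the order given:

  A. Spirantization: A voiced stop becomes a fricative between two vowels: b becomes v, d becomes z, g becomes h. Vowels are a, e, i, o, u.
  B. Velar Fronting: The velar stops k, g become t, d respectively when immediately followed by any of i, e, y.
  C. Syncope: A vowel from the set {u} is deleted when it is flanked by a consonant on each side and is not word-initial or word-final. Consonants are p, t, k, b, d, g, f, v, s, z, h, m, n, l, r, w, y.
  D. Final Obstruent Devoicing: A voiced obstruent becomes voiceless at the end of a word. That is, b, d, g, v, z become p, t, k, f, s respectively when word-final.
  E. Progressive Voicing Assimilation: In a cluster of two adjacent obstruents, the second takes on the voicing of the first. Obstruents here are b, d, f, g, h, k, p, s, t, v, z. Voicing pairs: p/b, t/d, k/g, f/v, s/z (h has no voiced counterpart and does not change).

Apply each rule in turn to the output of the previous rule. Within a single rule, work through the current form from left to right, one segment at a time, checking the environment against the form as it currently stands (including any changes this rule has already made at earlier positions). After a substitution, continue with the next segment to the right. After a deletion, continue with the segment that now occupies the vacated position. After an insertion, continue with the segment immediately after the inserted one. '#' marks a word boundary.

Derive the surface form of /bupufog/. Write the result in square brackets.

[bbvok]

A Spirantization: no change — [bupufog]
B Velar Fronting: no change — [bupufog]
C Syncope: [bupufog] → [bpfog]
D Final Obstruent Devoicing: [bpfog] → [bpfok]
E Progressive Voicing Assimilation: [bpfok] → [bbvok]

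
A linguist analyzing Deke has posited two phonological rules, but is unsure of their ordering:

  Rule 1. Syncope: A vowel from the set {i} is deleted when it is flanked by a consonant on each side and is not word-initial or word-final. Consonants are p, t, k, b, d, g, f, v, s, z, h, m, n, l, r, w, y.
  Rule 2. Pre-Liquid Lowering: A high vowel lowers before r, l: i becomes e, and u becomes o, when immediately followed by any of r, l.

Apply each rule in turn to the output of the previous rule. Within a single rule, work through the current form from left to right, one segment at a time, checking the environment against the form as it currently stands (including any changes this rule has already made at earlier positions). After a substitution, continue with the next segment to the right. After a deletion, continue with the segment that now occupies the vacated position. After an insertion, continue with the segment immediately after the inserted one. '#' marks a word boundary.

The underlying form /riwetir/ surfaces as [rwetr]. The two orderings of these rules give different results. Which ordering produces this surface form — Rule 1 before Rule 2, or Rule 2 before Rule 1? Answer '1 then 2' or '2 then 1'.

1 then 2

Order 1 then 2:
  1 Syncope: [riwetir] → [rwetr]
  2 Pre-Liquid Lowering: no change — [rwetr]
  result: [rwetr]
Order 2 then 1:
  2 Pre-Liquid Lowering: [riwetir] → [riweter]
  1 Syncope: [riweter] → [rweter]
  result: [rweter]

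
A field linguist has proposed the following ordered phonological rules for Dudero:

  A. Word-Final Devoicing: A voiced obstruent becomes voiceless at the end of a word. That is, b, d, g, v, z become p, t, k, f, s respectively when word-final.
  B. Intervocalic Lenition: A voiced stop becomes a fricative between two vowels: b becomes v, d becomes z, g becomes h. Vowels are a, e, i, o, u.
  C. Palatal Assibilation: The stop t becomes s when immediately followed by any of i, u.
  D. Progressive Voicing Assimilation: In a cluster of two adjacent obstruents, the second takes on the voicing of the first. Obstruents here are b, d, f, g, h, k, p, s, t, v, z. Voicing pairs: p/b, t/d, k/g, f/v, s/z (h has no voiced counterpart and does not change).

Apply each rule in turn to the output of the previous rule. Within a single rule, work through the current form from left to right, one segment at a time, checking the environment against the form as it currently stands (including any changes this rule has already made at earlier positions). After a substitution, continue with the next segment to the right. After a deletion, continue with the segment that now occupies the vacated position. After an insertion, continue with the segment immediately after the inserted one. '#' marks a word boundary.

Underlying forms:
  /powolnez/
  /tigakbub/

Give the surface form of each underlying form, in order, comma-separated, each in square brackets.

/powolnez/:
  A Word-Final Devoicing: [powolnez] → [powolnes]
  B Intervocalic Lenition: no change — [powolnes]
  C Palatal Assibilation: no change — [powolnes]
  D Progressive Voicing Assimilation: no change — [powolnes]
/tigakbub/:
  A Word-Final Devoicing: [tigakbub] → [tigakbup]
  B Intervocalic Lenition: [tigakbup] → [tihakbup]
  C Palatal Assibilation: [tihakbup] → [sihakbup]
  D Progressive Voicing Assimilation: [sihakbup] → [sihakpup]

[powolnes], [sihakpup]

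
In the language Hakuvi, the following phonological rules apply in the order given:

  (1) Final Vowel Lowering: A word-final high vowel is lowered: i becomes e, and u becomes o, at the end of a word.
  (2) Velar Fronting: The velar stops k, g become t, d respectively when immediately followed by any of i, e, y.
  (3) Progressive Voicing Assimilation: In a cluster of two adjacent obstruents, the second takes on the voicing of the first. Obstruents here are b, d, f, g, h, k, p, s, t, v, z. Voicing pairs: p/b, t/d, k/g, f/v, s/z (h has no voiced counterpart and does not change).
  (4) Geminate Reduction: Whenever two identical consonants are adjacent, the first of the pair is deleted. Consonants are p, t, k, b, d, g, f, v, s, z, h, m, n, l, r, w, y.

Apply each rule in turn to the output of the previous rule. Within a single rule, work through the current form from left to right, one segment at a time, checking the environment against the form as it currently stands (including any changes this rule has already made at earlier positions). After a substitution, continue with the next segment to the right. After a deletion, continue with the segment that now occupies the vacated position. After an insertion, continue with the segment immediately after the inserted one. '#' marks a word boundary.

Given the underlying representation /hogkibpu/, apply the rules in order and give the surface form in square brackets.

[hogdibo]

(1) Final Vowel Lowering: [hogkibpu] → [hogkibpo]
(2) Velar Fronting: [hogkibpo] → [hogtibpo]
(3) Progressive Voicing Assimilation: [hogtibpo] → [hogdibbo]
(4) Geminate Reduction: [hogdibbo] → [hogdibo]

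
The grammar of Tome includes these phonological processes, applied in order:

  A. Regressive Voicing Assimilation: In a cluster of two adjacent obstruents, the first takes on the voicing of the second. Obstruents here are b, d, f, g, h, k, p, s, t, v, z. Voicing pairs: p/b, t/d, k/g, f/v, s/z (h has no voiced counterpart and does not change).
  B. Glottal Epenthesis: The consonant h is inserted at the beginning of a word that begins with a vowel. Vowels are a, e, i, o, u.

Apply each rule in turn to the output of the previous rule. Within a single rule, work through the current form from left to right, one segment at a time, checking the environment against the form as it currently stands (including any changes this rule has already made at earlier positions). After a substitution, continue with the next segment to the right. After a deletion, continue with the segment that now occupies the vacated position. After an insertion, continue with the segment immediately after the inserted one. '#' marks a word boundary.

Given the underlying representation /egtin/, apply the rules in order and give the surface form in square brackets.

A Regressive Voicing Assimilation: [egtin] → [ektin]
B Glottal Epenthesis: [ektin] → [hektin]

[hektin]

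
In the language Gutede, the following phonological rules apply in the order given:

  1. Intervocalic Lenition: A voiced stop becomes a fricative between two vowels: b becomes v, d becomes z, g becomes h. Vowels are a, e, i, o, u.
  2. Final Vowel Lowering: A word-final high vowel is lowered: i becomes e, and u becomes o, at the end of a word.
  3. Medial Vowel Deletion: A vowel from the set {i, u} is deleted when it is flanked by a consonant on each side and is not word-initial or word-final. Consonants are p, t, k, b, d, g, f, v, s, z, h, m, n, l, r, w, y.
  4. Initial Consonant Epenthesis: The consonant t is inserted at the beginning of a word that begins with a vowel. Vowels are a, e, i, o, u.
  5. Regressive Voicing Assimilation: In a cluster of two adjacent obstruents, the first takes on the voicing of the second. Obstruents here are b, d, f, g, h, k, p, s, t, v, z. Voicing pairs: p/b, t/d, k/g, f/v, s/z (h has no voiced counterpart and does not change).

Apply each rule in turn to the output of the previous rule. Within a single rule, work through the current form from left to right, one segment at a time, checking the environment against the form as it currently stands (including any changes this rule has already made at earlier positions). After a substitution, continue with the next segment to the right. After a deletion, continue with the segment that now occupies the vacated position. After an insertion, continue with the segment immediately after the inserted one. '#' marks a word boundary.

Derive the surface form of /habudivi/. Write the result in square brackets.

[havzve]

1 Intervocalic Lenition: [habudivi] → [havuzivi]
2 Final Vowel Lowering: [havuzivi] → [havuzive]
3 Medial Vowel Deletion: [havuzive] → [havzve]
4 Initial Consonant Epenthesis: no change — [havzve]
5 Regressive Voicing Assimilation: no change — [havzve]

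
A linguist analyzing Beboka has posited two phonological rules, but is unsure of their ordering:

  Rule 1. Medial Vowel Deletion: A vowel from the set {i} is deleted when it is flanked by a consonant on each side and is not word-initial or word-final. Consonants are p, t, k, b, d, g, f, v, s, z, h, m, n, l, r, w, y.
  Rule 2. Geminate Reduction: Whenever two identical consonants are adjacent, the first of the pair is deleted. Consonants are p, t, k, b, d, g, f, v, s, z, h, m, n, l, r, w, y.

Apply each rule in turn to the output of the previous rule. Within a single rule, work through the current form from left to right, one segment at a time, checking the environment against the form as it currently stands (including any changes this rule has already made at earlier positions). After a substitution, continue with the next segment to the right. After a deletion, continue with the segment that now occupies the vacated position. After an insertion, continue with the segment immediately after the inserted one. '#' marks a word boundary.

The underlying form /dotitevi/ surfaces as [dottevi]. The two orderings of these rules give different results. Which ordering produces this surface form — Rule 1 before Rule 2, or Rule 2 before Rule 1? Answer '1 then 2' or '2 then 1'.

Order 1 then 2:
  1 Medial Vowel Deletion: [dotitevi] → [dottevi]
  2 Geminate Reduction: [dottevi] → [dotevi]
  result: [dotevi]
Order 2 then 1:
  2 Geminate Reduction: no change — [dotitevi]
  1 Medial Vowel Deletion: [dotitevi] → [dottevi]
  result: [dottevi]

2 then 1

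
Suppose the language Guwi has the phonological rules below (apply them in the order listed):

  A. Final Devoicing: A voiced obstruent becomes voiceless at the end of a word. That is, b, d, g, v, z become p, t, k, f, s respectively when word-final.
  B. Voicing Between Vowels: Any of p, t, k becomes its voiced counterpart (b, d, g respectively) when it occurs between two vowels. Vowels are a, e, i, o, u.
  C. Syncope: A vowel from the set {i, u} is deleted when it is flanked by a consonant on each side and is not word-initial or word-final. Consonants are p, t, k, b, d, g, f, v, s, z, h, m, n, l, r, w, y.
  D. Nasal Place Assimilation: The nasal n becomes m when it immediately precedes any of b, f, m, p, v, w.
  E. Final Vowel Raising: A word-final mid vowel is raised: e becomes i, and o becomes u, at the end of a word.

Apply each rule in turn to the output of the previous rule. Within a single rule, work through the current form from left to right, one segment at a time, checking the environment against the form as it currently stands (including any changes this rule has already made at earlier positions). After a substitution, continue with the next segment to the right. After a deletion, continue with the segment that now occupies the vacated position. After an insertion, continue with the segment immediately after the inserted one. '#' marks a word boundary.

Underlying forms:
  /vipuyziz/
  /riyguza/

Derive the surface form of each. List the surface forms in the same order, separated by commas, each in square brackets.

[vbyzs], [rygza]

/vipuyziz/:
  A Final Devoicing: [vipuyziz] → [vipuyzis]
  B Voicing Between Vowels: [vipuyzis] → [vibuyzis]
  C Syncope: [vibuyzis] → [vbyzs]
  D Nasal Place Assimilation: no change — [vbyzs]
  E Final Vowel Raising: no change — [vbyzs]
/riyguza/:
  A Final Devoicing: no change — [riyguza]
  B Voicing Between Vowels: no change — [riyguza]
  C Syncope: [riyguza] → [rygza]
  D Nasal Place Assimilation: no change — [rygza]
  E Final Vowel Raising: no change — [rygza]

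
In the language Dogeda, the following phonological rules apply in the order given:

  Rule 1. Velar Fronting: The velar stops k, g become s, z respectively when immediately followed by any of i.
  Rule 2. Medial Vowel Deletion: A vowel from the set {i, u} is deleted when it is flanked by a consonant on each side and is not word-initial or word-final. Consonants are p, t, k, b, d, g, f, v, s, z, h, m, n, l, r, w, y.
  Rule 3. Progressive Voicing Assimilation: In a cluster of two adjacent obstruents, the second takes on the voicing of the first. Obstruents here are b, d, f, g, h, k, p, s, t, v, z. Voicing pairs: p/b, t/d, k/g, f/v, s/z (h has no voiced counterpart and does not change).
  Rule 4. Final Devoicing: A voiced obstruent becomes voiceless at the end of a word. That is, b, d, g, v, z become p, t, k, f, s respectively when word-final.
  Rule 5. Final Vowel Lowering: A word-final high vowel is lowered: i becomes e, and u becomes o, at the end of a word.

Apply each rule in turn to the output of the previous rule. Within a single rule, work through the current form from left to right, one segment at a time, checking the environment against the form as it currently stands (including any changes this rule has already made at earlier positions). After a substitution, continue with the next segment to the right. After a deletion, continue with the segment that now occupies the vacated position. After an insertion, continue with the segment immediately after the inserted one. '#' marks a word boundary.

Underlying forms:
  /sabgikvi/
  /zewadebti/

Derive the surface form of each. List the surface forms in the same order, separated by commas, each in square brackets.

/sabgikvi/:
  Rule 1 Velar Fronting: [sabgikvi] → [sabzikvi]
  Rule 2 Medial Vowel Deletion: [sabzikvi] → [sabzkvi]
  Rule 3 Progressive Voicing Assimilation: [sabzkvi] → [sabzgvi]
  Rule 4 Final Devoicing: no change — [sabzgvi]
  Rule 5 Final Vowel Lowering: [sabzgvi] → [sabzgve]
/zewadebti/:
  Rule 1 Velar Fronting: no change — [zewadebti]
  Rule 2 Medial Vowel Deletion: no change — [zewadebti]
  Rule 3 Progressive Voicing Assimilation: [zewadebti] → [zewadebdi]
  Rule 4 Final Devoicing: no change — [zewadebdi]
  Rule 5 Final Vowel Lowering: [zewadebdi] → [zewadebde]

[sabzgve], [zewadebde]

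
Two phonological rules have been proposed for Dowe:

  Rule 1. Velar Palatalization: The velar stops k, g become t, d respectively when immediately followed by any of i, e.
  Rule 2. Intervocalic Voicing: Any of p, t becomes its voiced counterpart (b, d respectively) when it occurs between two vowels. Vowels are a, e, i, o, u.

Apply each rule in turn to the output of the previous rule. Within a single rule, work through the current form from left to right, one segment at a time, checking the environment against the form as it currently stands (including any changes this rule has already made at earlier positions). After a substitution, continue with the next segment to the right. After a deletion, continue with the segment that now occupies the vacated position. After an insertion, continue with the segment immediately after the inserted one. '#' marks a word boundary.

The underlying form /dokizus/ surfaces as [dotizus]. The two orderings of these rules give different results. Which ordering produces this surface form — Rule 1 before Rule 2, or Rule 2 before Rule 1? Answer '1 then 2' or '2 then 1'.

Order 1 then 2:
  1 Velar Palatalization: [dokizus] → [dotizus]
  2 Intervocalic Voicing: [dotizus] → [dodizus]
  result: [dodizus]
Order 2 then 1:
  2 Intervocalic Voicing: no change — [dokizus]
  1 Velar Palatalization: [dokizus] → [dotizus]
  result: [dotizus]

2 then 1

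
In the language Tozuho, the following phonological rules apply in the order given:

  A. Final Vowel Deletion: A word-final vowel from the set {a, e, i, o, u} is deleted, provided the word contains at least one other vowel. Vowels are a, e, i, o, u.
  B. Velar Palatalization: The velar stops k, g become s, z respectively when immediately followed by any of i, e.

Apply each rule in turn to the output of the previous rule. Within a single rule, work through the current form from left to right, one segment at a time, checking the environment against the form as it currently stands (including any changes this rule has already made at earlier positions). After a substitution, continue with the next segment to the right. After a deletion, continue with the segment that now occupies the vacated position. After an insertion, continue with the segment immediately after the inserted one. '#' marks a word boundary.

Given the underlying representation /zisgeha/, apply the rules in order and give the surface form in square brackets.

A Final Vowel Deletion: [zisgeha] → [zisgeh]
B Velar Palatalization: [zisgeh] → [ziszeh]

[ziszeh]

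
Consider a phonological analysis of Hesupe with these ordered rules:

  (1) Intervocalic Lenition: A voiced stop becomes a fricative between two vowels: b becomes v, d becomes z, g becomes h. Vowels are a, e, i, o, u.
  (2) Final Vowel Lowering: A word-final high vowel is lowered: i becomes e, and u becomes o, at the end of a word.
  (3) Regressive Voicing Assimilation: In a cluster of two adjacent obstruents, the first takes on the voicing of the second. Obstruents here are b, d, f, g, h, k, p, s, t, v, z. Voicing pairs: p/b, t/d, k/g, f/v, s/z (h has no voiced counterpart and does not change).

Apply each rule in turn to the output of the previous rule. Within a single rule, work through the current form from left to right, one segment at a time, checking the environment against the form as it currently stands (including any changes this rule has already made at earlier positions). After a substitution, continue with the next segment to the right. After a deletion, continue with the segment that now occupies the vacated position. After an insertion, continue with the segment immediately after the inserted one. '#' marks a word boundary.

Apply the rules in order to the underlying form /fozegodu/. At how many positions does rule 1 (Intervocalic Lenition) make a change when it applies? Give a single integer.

(1) Intervocalic Lenition: [fozegodu] → [fozehozu]
(2) Final Vowel Lowering: [fozehozu] → [fozehozo]
(3) Regressive Voicing Assimilation: no change — [fozehozo]
Rule 1 changed 2 position(s).

2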